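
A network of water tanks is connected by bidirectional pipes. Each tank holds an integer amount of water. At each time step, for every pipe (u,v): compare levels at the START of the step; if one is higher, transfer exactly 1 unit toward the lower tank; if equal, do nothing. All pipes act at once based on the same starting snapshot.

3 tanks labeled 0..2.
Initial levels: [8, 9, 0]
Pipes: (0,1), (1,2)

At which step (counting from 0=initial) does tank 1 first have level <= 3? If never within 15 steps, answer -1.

Step 1: flows [1->0,1->2] -> levels [9 7 1]
Step 2: flows [0->1,1->2] -> levels [8 7 2]
Step 3: flows [0->1,1->2] -> levels [7 7 3]
Step 4: flows [0=1,1->2] -> levels [7 6 4]
Step 5: flows [0->1,1->2] -> levels [6 6 5]
Step 6: flows [0=1,1->2] -> levels [6 5 6]
Step 7: flows [0->1,2->1] -> levels [5 7 5]
Step 8: flows [1->0,1->2] -> levels [6 5 6]
  -> period-2 cycle (repeats step 6); tank 1 never drops to <=3
Tank 1 never reaches <=3 within 15 steps

Answer: -1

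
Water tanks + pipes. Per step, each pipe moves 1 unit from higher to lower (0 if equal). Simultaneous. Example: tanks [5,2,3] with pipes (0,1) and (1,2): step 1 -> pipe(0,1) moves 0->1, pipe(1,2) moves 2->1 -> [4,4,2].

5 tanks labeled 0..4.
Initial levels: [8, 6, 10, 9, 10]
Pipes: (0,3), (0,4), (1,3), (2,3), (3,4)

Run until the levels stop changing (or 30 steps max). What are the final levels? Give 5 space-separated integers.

Step 1: flows [3->0,4->0,3->1,2->3,4->3] -> levels [10 7 9 9 8]
Step 2: flows [0->3,0->4,3->1,2=3,3->4] -> levels [8 8 9 8 10]
Step 3: flows [0=3,4->0,1=3,2->3,4->3] -> levels [9 8 8 10 8]
Step 4: flows [3->0,0->4,3->1,3->2,3->4] -> levels [9 9 9 6 10]
Step 5: flows [0->3,4->0,1->3,2->3,4->3] -> levels [9 8 8 10 8]
  -> period-2 cycle: step 5 state = step 3 state; never stabilizes
  -> state at step 30: (30-3) mod 2 = 1, same as step 4 -> [9 9 9 6 10]

Answer: 9 9 9 6 10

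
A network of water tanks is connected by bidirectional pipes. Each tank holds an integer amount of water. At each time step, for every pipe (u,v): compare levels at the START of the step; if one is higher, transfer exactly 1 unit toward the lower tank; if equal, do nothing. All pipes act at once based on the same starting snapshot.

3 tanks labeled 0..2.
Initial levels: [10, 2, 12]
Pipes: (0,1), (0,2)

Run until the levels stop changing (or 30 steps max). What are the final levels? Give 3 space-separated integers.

Step 1: flows [0->1,2->0] -> levels [10 3 11]
Step 2: flows [0->1,2->0] -> levels [10 4 10]
Step 3: flows [0->1,0=2] -> levels [9 5 10]
Step 4: flows [0->1,2->0] -> levels [9 6 9]
Step 5: flows [0->1,0=2] -> levels [8 7 9]
Step 6: flows [0->1,2->0] -> levels [8 8 8]
Step 7: flows [0=1,0=2] -> levels [8 8 8]
  -> stable (no change)

Answer: 8 8 8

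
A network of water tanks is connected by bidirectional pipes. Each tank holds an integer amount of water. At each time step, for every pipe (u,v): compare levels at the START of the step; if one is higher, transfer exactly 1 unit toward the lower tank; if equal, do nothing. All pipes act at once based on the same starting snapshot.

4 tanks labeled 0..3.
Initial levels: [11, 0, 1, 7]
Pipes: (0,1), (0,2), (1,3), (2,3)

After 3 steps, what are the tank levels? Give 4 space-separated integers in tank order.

Answer: 5 4 5 5

Derivation:
Step 1: flows [0->1,0->2,3->1,3->2] -> levels [9 2 3 5]
Step 2: flows [0->1,0->2,3->1,3->2] -> levels [7 4 5 3]
Step 3: flows [0->1,0->2,1->3,2->3] -> levels [5 4 5 5]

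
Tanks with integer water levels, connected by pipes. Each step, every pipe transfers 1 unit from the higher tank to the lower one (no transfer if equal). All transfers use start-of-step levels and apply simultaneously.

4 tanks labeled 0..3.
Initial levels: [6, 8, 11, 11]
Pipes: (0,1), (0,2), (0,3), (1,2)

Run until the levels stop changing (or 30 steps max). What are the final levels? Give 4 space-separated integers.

Answer: 9 10 8 9

Derivation:
Step 1: flows [1->0,2->0,3->0,2->1] -> levels [9 8 9 10]
Step 2: flows [0->1,0=2,3->0,2->1] -> levels [9 10 8 9]
Step 3: flows [1->0,0->2,0=3,1->2] -> levels [9 8 10 9]
Step 4: flows [0->1,2->0,0=3,2->1] -> levels [9 10 8 9]
  -> period-2 cycle: step 4 state = step 2 state; never stabilizes
  -> state at step 30: (30-2) mod 2 = 0, same as step 2 -> [9 10 8 9]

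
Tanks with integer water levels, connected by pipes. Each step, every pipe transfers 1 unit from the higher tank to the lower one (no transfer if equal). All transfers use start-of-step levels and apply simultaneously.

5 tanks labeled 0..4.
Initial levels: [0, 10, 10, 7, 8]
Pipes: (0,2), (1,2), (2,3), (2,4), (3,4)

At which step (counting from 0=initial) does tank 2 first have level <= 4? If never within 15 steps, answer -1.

Step 1: flows [2->0,1=2,2->3,2->4,4->3] -> levels [1 10 7 9 8]
Step 2: flows [2->0,1->2,3->2,4->2,3->4] -> levels [2 9 9 7 8]
Step 3: flows [2->0,1=2,2->3,2->4,4->3] -> levels [3 9 6 9 8]
Step 4: flows [2->0,1->2,3->2,4->2,3->4] -> levels [4 8 8 7 8]
Step 5: flows [2->0,1=2,2->3,2=4,4->3] -> levels [5 8 6 9 7]
Step 6: flows [2->0,1->2,3->2,4->2,3->4] -> levels [6 7 8 7 7]
Step 7: flows [2->0,2->1,2->3,2->4,3=4] -> levels [7 8 4 8 8]
Tank 2 first reaches <=4 at step 7

Answer: 7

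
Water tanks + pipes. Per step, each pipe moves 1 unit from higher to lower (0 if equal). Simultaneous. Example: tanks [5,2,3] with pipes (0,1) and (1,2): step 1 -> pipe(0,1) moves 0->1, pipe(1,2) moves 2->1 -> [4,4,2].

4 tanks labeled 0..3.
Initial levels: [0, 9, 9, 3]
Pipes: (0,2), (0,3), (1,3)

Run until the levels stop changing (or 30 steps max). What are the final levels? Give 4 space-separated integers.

Step 1: flows [2->0,3->0,1->3] -> levels [2 8 8 3]
Step 2: flows [2->0,3->0,1->3] -> levels [4 7 7 3]
Step 3: flows [2->0,0->3,1->3] -> levels [4 6 6 5]
Step 4: flows [2->0,3->0,1->3] -> levels [6 5 5 5]
Step 5: flows [0->2,0->3,1=3] -> levels [4 5 6 6]
Step 6: flows [2->0,3->0,3->1] -> levels [6 6 5 4]
Step 7: flows [0->2,0->3,1->3] -> levels [4 5 6 6]
  -> period-2 cycle: step 7 state = step 5 state; never stabilizes
  -> state at step 30: (30-5) mod 2 = 1, same as step 6 -> [6 6 5 4]

Answer: 6 6 5 4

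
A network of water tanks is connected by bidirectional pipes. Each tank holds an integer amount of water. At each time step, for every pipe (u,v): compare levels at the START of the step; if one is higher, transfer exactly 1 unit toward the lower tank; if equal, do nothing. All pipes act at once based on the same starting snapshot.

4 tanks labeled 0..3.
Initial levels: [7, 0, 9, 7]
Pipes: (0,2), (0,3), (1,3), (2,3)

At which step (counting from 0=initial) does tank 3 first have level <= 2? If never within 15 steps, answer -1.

Step 1: flows [2->0,0=3,3->1,2->3] -> levels [8 1 7 7]
Step 2: flows [0->2,0->3,3->1,2=3] -> levels [6 2 8 7]
Step 3: flows [2->0,3->0,3->1,2->3] -> levels [8 3 6 6]
Step 4: flows [0->2,0->3,3->1,2=3] -> levels [6 4 7 6]
Step 5: flows [2->0,0=3,3->1,2->3] -> levels [7 5 5 6]
Step 6: flows [0->2,0->3,3->1,3->2] -> levels [5 6 7 5]
Step 7: flows [2->0,0=3,1->3,2->3] -> levels [6 5 5 7]
Step 8: flows [0->2,3->0,3->1,3->2] -> levels [6 6 7 4]
Step 9: flows [2->0,0->3,1->3,2->3] -> levels [6 5 5 7]
  -> period-2 cycle (repeats step 7); tank 3 never drops to <=2
Tank 3 never reaches <=2 within 15 steps

Answer: -1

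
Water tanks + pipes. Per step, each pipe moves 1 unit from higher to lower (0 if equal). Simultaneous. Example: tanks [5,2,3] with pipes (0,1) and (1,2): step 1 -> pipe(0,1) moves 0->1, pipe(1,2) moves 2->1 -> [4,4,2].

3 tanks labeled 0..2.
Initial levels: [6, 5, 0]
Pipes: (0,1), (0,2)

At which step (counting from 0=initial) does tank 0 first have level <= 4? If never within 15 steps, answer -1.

Answer: 1

Derivation:
Step 1: flows [0->1,0->2] -> levels [4 6 1]
Tank 0 first reaches <=4 at step 1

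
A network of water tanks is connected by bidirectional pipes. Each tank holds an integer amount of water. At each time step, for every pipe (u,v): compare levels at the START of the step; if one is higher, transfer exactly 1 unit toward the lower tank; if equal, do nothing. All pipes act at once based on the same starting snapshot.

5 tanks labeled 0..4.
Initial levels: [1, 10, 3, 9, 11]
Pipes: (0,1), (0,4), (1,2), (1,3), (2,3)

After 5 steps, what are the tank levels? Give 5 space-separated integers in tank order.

Answer: 6 8 6 6 8

Derivation:
Step 1: flows [1->0,4->0,1->2,1->3,3->2] -> levels [3 7 5 9 10]
Step 2: flows [1->0,4->0,1->2,3->1,3->2] -> levels [5 6 7 7 9]
Step 3: flows [1->0,4->0,2->1,3->1,2=3] -> levels [7 7 6 6 8]
Step 4: flows [0=1,4->0,1->2,1->3,2=3] -> levels [8 5 7 7 7]
Step 5: flows [0->1,0->4,2->1,3->1,2=3] -> levels [6 8 6 6 8]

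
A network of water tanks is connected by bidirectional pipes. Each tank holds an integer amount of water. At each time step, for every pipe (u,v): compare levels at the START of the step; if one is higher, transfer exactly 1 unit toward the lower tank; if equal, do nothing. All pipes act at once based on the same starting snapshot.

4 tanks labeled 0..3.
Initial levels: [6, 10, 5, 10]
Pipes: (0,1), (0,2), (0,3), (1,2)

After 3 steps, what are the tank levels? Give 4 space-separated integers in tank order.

Step 1: flows [1->0,0->2,3->0,1->2] -> levels [7 8 7 9]
Step 2: flows [1->0,0=2,3->0,1->2] -> levels [9 6 8 8]
Step 3: flows [0->1,0->2,0->3,2->1] -> levels [6 8 8 9]

Answer: 6 8 8 9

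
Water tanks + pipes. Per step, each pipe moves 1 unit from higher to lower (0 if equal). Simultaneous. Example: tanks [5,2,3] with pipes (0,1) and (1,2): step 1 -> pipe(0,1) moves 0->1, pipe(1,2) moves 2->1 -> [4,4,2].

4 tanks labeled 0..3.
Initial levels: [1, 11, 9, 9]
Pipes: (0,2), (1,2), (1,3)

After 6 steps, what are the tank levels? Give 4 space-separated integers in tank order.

Step 1: flows [2->0,1->2,1->3] -> levels [2 9 9 10]
Step 2: flows [2->0,1=2,3->1] -> levels [3 10 8 9]
Step 3: flows [2->0,1->2,1->3] -> levels [4 8 8 10]
Step 4: flows [2->0,1=2,3->1] -> levels [5 9 7 9]
Step 5: flows [2->0,1->2,1=3] -> levels [6 8 7 9]
Step 6: flows [2->0,1->2,3->1] -> levels [7 8 7 8]

Answer: 7 8 7 8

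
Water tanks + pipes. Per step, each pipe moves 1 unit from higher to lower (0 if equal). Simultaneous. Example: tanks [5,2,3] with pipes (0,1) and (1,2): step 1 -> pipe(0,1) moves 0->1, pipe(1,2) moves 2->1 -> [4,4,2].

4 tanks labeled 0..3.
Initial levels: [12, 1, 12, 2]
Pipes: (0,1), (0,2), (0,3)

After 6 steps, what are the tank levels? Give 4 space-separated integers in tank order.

Answer: 8 6 7 6

Derivation:
Step 1: flows [0->1,0=2,0->3] -> levels [10 2 12 3]
Step 2: flows [0->1,2->0,0->3] -> levels [9 3 11 4]
Step 3: flows [0->1,2->0,0->3] -> levels [8 4 10 5]
Step 4: flows [0->1,2->0,0->3] -> levels [7 5 9 6]
Step 5: flows [0->1,2->0,0->3] -> levels [6 6 8 7]
Step 6: flows [0=1,2->0,3->0] -> levels [8 6 7 6]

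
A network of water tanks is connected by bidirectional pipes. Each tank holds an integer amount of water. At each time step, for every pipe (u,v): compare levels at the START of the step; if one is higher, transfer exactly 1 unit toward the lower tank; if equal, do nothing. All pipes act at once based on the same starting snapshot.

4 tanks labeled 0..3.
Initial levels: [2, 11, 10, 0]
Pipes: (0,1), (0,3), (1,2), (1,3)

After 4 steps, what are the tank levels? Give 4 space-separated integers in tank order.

Answer: 5 5 8 5

Derivation:
Step 1: flows [1->0,0->3,1->2,1->3] -> levels [2 8 11 2]
Step 2: flows [1->0,0=3,2->1,1->3] -> levels [3 7 10 3]
Step 3: flows [1->0,0=3,2->1,1->3] -> levels [4 6 9 4]
Step 4: flows [1->0,0=3,2->1,1->3] -> levels [5 5 8 5]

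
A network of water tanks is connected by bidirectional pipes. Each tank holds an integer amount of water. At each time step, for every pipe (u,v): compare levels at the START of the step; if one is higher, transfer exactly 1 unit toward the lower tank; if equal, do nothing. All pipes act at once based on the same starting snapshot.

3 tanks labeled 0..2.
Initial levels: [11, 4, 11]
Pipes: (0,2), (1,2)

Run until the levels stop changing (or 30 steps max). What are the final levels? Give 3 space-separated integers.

Step 1: flows [0=2,2->1] -> levels [11 5 10]
Step 2: flows [0->2,2->1] -> levels [10 6 10]
Step 3: flows [0=2,2->1] -> levels [10 7 9]
Step 4: flows [0->2,2->1] -> levels [9 8 9]
Step 5: flows [0=2,2->1] -> levels [9 9 8]
Step 6: flows [0->2,1->2] -> levels [8 8 10]
Step 7: flows [2->0,2->1] -> levels [9 9 8]
  -> period-2 cycle: step 7 state = step 5 state; never stabilizes
  -> state at step 30: (30-5) mod 2 = 1, same as step 6 -> [8 8 10]

Answer: 8 8 10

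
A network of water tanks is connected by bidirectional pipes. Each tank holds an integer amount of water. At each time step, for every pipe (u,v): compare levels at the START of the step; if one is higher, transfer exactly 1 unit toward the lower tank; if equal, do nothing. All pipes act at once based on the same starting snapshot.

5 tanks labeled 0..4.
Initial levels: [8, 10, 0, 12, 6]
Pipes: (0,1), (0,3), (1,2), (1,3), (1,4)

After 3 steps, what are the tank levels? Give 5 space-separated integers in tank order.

Step 1: flows [1->0,3->0,1->2,3->1,1->4] -> levels [10 8 1 10 7]
Step 2: flows [0->1,0=3,1->2,3->1,1->4] -> levels [9 8 2 9 8]
Step 3: flows [0->1,0=3,1->2,3->1,1=4] -> levels [8 9 3 8 8]

Answer: 8 9 3 8 8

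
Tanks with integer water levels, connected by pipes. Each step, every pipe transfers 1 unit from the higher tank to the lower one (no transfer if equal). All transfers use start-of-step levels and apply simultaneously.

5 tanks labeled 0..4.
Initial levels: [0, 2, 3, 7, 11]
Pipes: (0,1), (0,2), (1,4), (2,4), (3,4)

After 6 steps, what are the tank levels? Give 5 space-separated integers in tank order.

Answer: 5 4 4 5 5

Derivation:
Step 1: flows [1->0,2->0,4->1,4->2,4->3] -> levels [2 2 3 8 8]
Step 2: flows [0=1,2->0,4->1,4->2,3=4] -> levels [3 3 3 8 6]
Step 3: flows [0=1,0=2,4->1,4->2,3->4] -> levels [3 4 4 7 5]
Step 4: flows [1->0,2->0,4->1,4->2,3->4] -> levels [5 4 4 6 4]
Step 5: flows [0->1,0->2,1=4,2=4,3->4] -> levels [3 5 5 5 5]
Step 6: flows [1->0,2->0,1=4,2=4,3=4] -> levels [5 4 4 5 5]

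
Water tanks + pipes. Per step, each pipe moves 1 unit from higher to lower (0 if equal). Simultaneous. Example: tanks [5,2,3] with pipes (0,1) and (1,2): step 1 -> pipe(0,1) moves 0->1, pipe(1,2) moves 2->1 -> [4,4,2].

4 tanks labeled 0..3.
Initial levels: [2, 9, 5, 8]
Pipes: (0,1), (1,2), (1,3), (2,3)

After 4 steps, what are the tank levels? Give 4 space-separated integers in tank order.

Step 1: flows [1->0,1->2,1->3,3->2] -> levels [3 6 7 8]
Step 2: flows [1->0,2->1,3->1,3->2] -> levels [4 7 7 6]
Step 3: flows [1->0,1=2,1->3,2->3] -> levels [5 5 6 8]
Step 4: flows [0=1,2->1,3->1,3->2] -> levels [5 7 6 6]

Answer: 5 7 6 6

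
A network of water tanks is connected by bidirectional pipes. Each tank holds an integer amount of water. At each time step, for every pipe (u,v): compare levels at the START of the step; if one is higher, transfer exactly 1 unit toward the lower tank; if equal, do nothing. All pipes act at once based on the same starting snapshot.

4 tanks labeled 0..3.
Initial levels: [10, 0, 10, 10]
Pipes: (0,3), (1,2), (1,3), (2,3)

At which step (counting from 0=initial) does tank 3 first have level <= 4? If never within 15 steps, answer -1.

Step 1: flows [0=3,2->1,3->1,2=3] -> levels [10 2 9 9]
Step 2: flows [0->3,2->1,3->1,2=3] -> levels [9 4 8 9]
Step 3: flows [0=3,2->1,3->1,3->2] -> levels [9 6 8 7]
Step 4: flows [0->3,2->1,3->1,2->3] -> levels [8 8 6 8]
Step 5: flows [0=3,1->2,1=3,3->2] -> levels [8 7 8 7]
Step 6: flows [0->3,2->1,1=3,2->3] -> levels [7 8 6 9]
Step 7: flows [3->0,1->2,3->1,3->2] -> levels [8 8 8 6]
Step 8: flows [0->3,1=2,1->3,2->3] -> levels [7 7 7 9]
Step 9: flows [3->0,1=2,3->1,3->2] -> levels [8 8 8 6]
  -> period-2 cycle (repeats step 7); tank 3 never drops to <=4
Tank 3 never reaches <=4 within 15 steps

Answer: -1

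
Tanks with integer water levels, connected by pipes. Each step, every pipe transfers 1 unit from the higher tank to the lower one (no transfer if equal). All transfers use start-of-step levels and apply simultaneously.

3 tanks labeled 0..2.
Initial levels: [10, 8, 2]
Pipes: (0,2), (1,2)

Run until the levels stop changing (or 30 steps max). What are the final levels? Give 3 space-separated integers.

Answer: 7 7 6

Derivation:
Step 1: flows [0->2,1->2] -> levels [9 7 4]
Step 2: flows [0->2,1->2] -> levels [8 6 6]
Step 3: flows [0->2,1=2] -> levels [7 6 7]
Step 4: flows [0=2,2->1] -> levels [7 7 6]
Step 5: flows [0->2,1->2] -> levels [6 6 8]
Step 6: flows [2->0,2->1] -> levels [7 7 6]
  -> period-2 cycle: step 6 state = step 4 state; never stabilizes
  -> state at step 30: (30-4) mod 2 = 0, same as step 4 -> [7 7 6]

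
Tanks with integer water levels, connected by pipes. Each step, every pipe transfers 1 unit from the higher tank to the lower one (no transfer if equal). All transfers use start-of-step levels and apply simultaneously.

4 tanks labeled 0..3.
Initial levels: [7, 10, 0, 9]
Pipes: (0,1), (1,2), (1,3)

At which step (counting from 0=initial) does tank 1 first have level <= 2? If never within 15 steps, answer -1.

Answer: -1

Derivation:
Step 1: flows [1->0,1->2,1->3] -> levels [8 7 1 10]
Step 2: flows [0->1,1->2,3->1] -> levels [7 8 2 9]
Step 3: flows [1->0,1->2,3->1] -> levels [8 7 3 8]
Step 4: flows [0->1,1->2,3->1] -> levels [7 8 4 7]
Step 5: flows [1->0,1->2,1->3] -> levels [8 5 5 8]
Step 6: flows [0->1,1=2,3->1] -> levels [7 7 5 7]
Step 7: flows [0=1,1->2,1=3] -> levels [7 6 6 7]
Step 8: flows [0->1,1=2,3->1] -> levels [6 8 6 6]
Step 9: flows [1->0,1->2,1->3] -> levels [7 5 7 7]
Step 10: flows [0->1,2->1,3->1] -> levels [6 8 6 6]
  -> period-2 cycle (repeats step 8); tank 1 never drops to <=2
Tank 1 never reaches <=2 within 15 steps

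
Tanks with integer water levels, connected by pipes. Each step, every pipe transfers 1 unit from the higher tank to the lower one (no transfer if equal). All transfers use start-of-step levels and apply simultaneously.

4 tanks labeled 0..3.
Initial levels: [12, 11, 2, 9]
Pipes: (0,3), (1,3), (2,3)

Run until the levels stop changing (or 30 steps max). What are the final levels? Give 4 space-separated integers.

Step 1: flows [0->3,1->3,3->2] -> levels [11 10 3 10]
Step 2: flows [0->3,1=3,3->2] -> levels [10 10 4 10]
Step 3: flows [0=3,1=3,3->2] -> levels [10 10 5 9]
Step 4: flows [0->3,1->3,3->2] -> levels [9 9 6 10]
Step 5: flows [3->0,3->1,3->2] -> levels [10 10 7 7]
Step 6: flows [0->3,1->3,2=3] -> levels [9 9 7 9]
Step 7: flows [0=3,1=3,3->2] -> levels [9 9 8 8]
Step 8: flows [0->3,1->3,2=3] -> levels [8 8 8 10]
Step 9: flows [3->0,3->1,3->2] -> levels [9 9 9 7]
Step 10: flows [0->3,1->3,2->3] -> levels [8 8 8 10]
  -> period-2 cycle: step 10 state = step 8 state; never stabilizes
  -> state at step 30: (30-8) mod 2 = 0, same as step 8 -> [8 8 8 10]

Answer: 8 8 8 10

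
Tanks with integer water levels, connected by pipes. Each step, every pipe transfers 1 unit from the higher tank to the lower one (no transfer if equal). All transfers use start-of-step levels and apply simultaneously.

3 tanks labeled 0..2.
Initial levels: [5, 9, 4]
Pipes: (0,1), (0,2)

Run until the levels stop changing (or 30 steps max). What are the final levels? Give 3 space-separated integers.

Answer: 6 6 6

Derivation:
Step 1: flows [1->0,0->2] -> levels [5 8 5]
Step 2: flows [1->0,0=2] -> levels [6 7 5]
Step 3: flows [1->0,0->2] -> levels [6 6 6]
Step 4: flows [0=1,0=2] -> levels [6 6 6]
  -> stable (no change)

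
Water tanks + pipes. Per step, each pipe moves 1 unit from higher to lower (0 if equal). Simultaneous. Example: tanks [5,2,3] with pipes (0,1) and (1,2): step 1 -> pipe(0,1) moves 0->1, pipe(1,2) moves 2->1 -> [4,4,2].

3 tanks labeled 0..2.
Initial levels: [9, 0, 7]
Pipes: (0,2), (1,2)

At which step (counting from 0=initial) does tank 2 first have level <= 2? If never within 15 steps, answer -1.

Answer: -1

Derivation:
Step 1: flows [0->2,2->1] -> levels [8 1 7]
Step 2: flows [0->2,2->1] -> levels [7 2 7]
Step 3: flows [0=2,2->1] -> levels [7 3 6]
Step 4: flows [0->2,2->1] -> levels [6 4 6]
Step 5: flows [0=2,2->1] -> levels [6 5 5]
Step 6: flows [0->2,1=2] -> levels [5 5 6]
Step 7: flows [2->0,2->1] -> levels [6 6 4]
Step 8: flows [0->2,1->2] -> levels [5 5 6]
  -> period-2 cycle (repeats step 6); tank 2 never drops to <=2
Tank 2 never reaches <=2 within 15 steps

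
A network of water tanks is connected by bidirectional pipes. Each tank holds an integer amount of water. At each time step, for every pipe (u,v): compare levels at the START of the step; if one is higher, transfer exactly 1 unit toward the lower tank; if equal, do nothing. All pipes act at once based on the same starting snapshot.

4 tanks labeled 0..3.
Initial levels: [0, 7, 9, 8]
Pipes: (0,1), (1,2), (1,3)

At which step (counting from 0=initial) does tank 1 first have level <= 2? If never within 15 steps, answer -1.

Step 1: flows [1->0,2->1,3->1] -> levels [1 8 8 7]
Step 2: flows [1->0,1=2,1->3] -> levels [2 6 8 8]
Step 3: flows [1->0,2->1,3->1] -> levels [3 7 7 7]
Step 4: flows [1->0,1=2,1=3] -> levels [4 6 7 7]
Step 5: flows [1->0,2->1,3->1] -> levels [5 7 6 6]
Step 6: flows [1->0,1->2,1->3] -> levels [6 4 7 7]
Step 7: flows [0->1,2->1,3->1] -> levels [5 7 6 6]
  -> period-2 cycle (repeats step 5); tank 1 never drops to <=2
Tank 1 never reaches <=2 within 15 steps

Answer: -1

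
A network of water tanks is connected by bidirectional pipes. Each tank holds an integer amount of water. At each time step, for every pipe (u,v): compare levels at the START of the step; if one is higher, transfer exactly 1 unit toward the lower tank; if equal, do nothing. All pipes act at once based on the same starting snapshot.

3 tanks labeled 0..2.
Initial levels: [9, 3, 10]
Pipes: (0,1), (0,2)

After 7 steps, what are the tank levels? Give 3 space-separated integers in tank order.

Answer: 8 7 7

Derivation:
Step 1: flows [0->1,2->0] -> levels [9 4 9]
Step 2: flows [0->1,0=2] -> levels [8 5 9]
Step 3: flows [0->1,2->0] -> levels [8 6 8]
Step 4: flows [0->1,0=2] -> levels [7 7 8]
Step 5: flows [0=1,2->0] -> levels [8 7 7]
Step 6: flows [0->1,0->2] -> levels [6 8 8]
Step 7: flows [1->0,2->0] -> levels [8 7 7]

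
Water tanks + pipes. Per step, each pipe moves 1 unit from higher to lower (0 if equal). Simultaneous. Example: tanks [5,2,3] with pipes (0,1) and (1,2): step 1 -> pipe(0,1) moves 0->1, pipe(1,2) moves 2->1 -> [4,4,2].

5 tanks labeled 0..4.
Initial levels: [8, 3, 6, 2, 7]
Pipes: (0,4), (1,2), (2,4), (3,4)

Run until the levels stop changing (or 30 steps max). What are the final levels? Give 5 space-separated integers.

Step 1: flows [0->4,2->1,4->2,4->3] -> levels [7 4 6 3 6]
Step 2: flows [0->4,2->1,2=4,4->3] -> levels [6 5 5 4 6]
Step 3: flows [0=4,1=2,4->2,4->3] -> levels [6 5 6 5 4]
Step 4: flows [0->4,2->1,2->4,3->4] -> levels [5 6 4 4 7]
Step 5: flows [4->0,1->2,4->2,4->3] -> levels [6 5 6 5 4]
  -> period-2 cycle: step 5 state = step 3 state; never stabilizes
  -> state at step 30: (30-3) mod 2 = 1, same as step 4 -> [5 6 4 4 7]

Answer: 5 6 4 4 7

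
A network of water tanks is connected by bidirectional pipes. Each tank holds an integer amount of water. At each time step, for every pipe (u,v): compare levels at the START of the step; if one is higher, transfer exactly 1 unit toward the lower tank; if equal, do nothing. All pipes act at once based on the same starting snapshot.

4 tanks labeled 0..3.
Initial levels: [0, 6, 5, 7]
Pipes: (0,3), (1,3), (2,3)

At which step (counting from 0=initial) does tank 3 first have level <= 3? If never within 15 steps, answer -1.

Step 1: flows [3->0,3->1,3->2] -> levels [1 7 6 4]
Step 2: flows [3->0,1->3,2->3] -> levels [2 6 5 5]
Step 3: flows [3->0,1->3,2=3] -> levels [3 5 5 5]
Step 4: flows [3->0,1=3,2=3] -> levels [4 5 5 4]
Step 5: flows [0=3,1->3,2->3] -> levels [4 4 4 6]
Step 6: flows [3->0,3->1,3->2] -> levels [5 5 5 3]
Tank 3 first reaches <=3 at step 6

Answer: 6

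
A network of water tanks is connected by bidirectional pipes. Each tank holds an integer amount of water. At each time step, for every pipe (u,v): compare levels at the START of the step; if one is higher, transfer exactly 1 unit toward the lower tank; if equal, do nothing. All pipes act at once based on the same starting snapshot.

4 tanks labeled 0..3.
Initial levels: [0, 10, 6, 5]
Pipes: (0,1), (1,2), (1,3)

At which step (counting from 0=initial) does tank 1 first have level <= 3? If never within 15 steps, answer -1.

Answer: 6

Derivation:
Step 1: flows [1->0,1->2,1->3] -> levels [1 7 7 6]
Step 2: flows [1->0,1=2,1->3] -> levels [2 5 7 7]
Step 3: flows [1->0,2->1,3->1] -> levels [3 6 6 6]
Step 4: flows [1->0,1=2,1=3] -> levels [4 5 6 6]
Step 5: flows [1->0,2->1,3->1] -> levels [5 6 5 5]
Step 6: flows [1->0,1->2,1->3] -> levels [6 3 6 6]
Tank 1 first reaches <=3 at step 6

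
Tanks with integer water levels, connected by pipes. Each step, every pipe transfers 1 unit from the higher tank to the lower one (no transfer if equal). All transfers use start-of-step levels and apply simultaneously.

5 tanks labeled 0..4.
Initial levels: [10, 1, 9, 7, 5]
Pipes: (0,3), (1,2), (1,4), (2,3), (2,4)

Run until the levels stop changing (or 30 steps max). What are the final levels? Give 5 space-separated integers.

Step 1: flows [0->3,2->1,4->1,2->3,2->4] -> levels [9 3 6 9 5]
Step 2: flows [0=3,2->1,4->1,3->2,2->4] -> levels [9 5 5 8 5]
Step 3: flows [0->3,1=2,1=4,3->2,2=4] -> levels [8 5 6 8 5]
Step 4: flows [0=3,2->1,1=4,3->2,2->4] -> levels [8 6 5 7 6]
Step 5: flows [0->3,1->2,1=4,3->2,4->2] -> levels [7 5 8 7 5]
Step 6: flows [0=3,2->1,1=4,2->3,2->4] -> levels [7 6 5 8 6]
Step 7: flows [3->0,1->2,1=4,3->2,4->2] -> levels [8 5 8 6 5]
Step 8: flows [0->3,2->1,1=4,2->3,2->4] -> levels [7 6 5 8 6]
  -> period-2 cycle: step 8 state = step 6 state; never stabilizes
  -> state at step 30: (30-6) mod 2 = 0, same as step 6 -> [7 6 5 8 6]

Answer: 7 6 5 8 6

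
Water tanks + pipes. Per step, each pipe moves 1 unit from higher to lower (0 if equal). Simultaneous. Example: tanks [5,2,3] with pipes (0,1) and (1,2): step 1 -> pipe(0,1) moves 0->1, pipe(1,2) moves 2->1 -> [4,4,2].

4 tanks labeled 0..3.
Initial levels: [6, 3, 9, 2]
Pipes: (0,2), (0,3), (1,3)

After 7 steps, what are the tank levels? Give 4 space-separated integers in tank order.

Answer: 6 5 5 4

Derivation:
Step 1: flows [2->0,0->3,1->3] -> levels [6 2 8 4]
Step 2: flows [2->0,0->3,3->1] -> levels [6 3 7 4]
Step 3: flows [2->0,0->3,3->1] -> levels [6 4 6 4]
Step 4: flows [0=2,0->3,1=3] -> levels [5 4 6 5]
Step 5: flows [2->0,0=3,3->1] -> levels [6 5 5 4]
Step 6: flows [0->2,0->3,1->3] -> levels [4 4 6 6]
Step 7: flows [2->0,3->0,3->1] -> levels [6 5 5 4]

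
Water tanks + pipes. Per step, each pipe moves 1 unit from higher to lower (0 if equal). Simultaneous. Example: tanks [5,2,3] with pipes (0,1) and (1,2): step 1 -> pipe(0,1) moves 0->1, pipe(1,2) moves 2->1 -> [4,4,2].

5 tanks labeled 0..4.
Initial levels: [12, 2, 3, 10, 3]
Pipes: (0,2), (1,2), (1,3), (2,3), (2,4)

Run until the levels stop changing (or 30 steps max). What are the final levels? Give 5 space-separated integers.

Step 1: flows [0->2,2->1,3->1,3->2,2=4] -> levels [11 4 4 8 3]
Step 2: flows [0->2,1=2,3->1,3->2,2->4] -> levels [10 5 5 6 4]
Step 3: flows [0->2,1=2,3->1,3->2,2->4] -> levels [9 6 6 4 5]
Step 4: flows [0->2,1=2,1->3,2->3,2->4] -> levels [8 5 5 6 6]
Step 5: flows [0->2,1=2,3->1,3->2,4->2] -> levels [7 6 8 4 5]
Step 6: flows [2->0,2->1,1->3,2->3,2->4] -> levels [8 6 4 6 6]
Step 7: flows [0->2,1->2,1=3,3->2,4->2] -> levels [7 5 8 5 5]
Step 8: flows [2->0,2->1,1=3,2->3,2->4] -> levels [8 6 4 6 6]
  -> period-2 cycle: step 8 state = step 6 state; never stabilizes
  -> state at step 30: (30-6) mod 2 = 0, same as step 6 -> [8 6 4 6 6]

Answer: 8 6 4 6 6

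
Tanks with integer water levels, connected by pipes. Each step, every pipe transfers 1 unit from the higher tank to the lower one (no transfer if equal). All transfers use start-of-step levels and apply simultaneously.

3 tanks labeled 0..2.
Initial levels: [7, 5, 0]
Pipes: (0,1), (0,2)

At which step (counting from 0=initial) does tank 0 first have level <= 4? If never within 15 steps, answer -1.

Step 1: flows [0->1,0->2] -> levels [5 6 1]
Step 2: flows [1->0,0->2] -> levels [5 5 2]
Step 3: flows [0=1,0->2] -> levels [4 5 3]
Tank 0 first reaches <=4 at step 3

Answer: 3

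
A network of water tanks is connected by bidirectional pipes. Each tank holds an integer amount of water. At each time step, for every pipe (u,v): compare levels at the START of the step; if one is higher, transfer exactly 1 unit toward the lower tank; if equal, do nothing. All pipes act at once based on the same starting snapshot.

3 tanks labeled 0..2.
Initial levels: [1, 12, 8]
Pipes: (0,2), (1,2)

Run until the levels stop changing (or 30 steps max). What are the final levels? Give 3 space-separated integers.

Step 1: flows [2->0,1->2] -> levels [2 11 8]
Step 2: flows [2->0,1->2] -> levels [3 10 8]
Step 3: flows [2->0,1->2] -> levels [4 9 8]
Step 4: flows [2->0,1->2] -> levels [5 8 8]
Step 5: flows [2->0,1=2] -> levels [6 8 7]
Step 6: flows [2->0,1->2] -> levels [7 7 7]
Step 7: flows [0=2,1=2] -> levels [7 7 7]
  -> stable (no change)

Answer: 7 7 7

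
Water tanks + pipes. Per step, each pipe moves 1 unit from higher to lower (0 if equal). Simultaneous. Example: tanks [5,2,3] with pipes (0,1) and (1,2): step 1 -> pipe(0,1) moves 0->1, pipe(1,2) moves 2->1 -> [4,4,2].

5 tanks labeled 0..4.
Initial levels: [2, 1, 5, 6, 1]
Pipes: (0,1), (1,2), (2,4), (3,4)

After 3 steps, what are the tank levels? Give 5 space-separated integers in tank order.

Step 1: flows [0->1,2->1,2->4,3->4] -> levels [1 3 3 5 3]
Step 2: flows [1->0,1=2,2=4,3->4] -> levels [2 2 3 4 4]
Step 3: flows [0=1,2->1,4->2,3=4] -> levels [2 3 3 4 3]

Answer: 2 3 3 4 3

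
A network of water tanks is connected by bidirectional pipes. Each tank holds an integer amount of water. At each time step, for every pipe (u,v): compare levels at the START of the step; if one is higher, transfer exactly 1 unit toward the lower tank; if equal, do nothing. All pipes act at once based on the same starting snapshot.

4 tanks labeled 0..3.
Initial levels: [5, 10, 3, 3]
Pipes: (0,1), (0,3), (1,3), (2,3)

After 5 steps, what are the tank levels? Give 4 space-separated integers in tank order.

Step 1: flows [1->0,0->3,1->3,2=3] -> levels [5 8 3 5]
Step 2: flows [1->0,0=3,1->3,3->2] -> levels [6 6 4 5]
Step 3: flows [0=1,0->3,1->3,3->2] -> levels [5 5 5 6]
Step 4: flows [0=1,3->0,3->1,3->2] -> levels [6 6 6 3]
Step 5: flows [0=1,0->3,1->3,2->3] -> levels [5 5 5 6]

Answer: 5 5 5 6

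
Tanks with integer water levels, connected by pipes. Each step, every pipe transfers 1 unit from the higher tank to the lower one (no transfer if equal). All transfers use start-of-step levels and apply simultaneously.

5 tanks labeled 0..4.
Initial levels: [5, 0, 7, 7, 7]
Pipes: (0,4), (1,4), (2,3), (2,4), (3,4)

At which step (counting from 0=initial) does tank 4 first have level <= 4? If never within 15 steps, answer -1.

Step 1: flows [4->0,4->1,2=3,2=4,3=4] -> levels [6 1 7 7 5]
Step 2: flows [0->4,4->1,2=3,2->4,3->4] -> levels [5 2 6 6 7]
Step 3: flows [4->0,4->1,2=3,4->2,4->3] -> levels [6 3 7 7 3]
Tank 4 first reaches <=4 at step 3

Answer: 3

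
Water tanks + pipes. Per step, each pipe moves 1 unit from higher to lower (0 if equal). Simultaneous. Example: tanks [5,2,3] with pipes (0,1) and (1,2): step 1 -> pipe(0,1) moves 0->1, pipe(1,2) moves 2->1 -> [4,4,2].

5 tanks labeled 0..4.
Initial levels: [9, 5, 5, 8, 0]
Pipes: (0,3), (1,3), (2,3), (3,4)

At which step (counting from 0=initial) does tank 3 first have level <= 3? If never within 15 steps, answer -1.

Step 1: flows [0->3,3->1,3->2,3->4] -> levels [8 6 6 6 1]
Step 2: flows [0->3,1=3,2=3,3->4] -> levels [7 6 6 6 2]
Step 3: flows [0->3,1=3,2=3,3->4] -> levels [6 6 6 6 3]
Step 4: flows [0=3,1=3,2=3,3->4] -> levels [6 6 6 5 4]
Step 5: flows [0->3,1->3,2->3,3->4] -> levels [5 5 5 7 5]
Step 6: flows [3->0,3->1,3->2,3->4] -> levels [6 6 6 3 6]
Tank 3 first reaches <=3 at step 6

Answer: 6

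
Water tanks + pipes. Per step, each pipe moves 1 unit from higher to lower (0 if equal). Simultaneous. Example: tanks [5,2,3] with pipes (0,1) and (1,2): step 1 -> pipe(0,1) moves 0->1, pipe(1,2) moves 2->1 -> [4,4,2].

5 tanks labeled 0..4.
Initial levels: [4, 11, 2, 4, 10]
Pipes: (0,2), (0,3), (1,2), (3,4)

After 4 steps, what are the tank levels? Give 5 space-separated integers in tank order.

Step 1: flows [0->2,0=3,1->2,4->3] -> levels [3 10 4 5 9]
Step 2: flows [2->0,3->0,1->2,4->3] -> levels [5 9 4 5 8]
Step 3: flows [0->2,0=3,1->2,4->3] -> levels [4 8 6 6 7]
Step 4: flows [2->0,3->0,1->2,4->3] -> levels [6 7 6 6 6]

Answer: 6 7 6 6 6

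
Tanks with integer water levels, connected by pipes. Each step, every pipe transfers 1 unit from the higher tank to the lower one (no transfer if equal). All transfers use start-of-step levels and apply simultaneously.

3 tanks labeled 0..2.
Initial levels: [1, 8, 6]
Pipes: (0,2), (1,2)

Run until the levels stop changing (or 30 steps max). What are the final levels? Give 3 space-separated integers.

Step 1: flows [2->0,1->2] -> levels [2 7 6]
Step 2: flows [2->0,1->2] -> levels [3 6 6]
Step 3: flows [2->0,1=2] -> levels [4 6 5]
Step 4: flows [2->0,1->2] -> levels [5 5 5]
Step 5: flows [0=2,1=2] -> levels [5 5 5]
  -> stable (no change)

Answer: 5 5 5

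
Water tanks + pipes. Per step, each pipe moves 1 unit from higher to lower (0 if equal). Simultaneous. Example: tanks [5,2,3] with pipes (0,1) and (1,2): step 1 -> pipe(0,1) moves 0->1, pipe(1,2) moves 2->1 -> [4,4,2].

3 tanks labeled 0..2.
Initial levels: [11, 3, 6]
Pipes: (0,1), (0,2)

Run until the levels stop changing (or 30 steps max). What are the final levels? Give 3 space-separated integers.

Step 1: flows [0->1,0->2] -> levels [9 4 7]
Step 2: flows [0->1,0->2] -> levels [7 5 8]
Step 3: flows [0->1,2->0] -> levels [7 6 7]
Step 4: flows [0->1,0=2] -> levels [6 7 7]
Step 5: flows [1->0,2->0] -> levels [8 6 6]
Step 6: flows [0->1,0->2] -> levels [6 7 7]
  -> period-2 cycle: step 6 state = step 4 state; never stabilizes
  -> state at step 30: (30-4) mod 2 = 0, same as step 4 -> [6 7 7]

Answer: 6 7 7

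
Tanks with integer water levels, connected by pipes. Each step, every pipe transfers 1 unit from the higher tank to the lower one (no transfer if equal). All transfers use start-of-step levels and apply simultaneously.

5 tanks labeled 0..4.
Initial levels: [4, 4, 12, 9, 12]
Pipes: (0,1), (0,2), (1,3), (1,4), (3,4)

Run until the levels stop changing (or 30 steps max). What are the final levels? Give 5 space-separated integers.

Step 1: flows [0=1,2->0,3->1,4->1,4->3] -> levels [5 6 11 9 10]
Step 2: flows [1->0,2->0,3->1,4->1,4->3] -> levels [7 7 10 9 8]
Step 3: flows [0=1,2->0,3->1,4->1,3->4] -> levels [8 9 9 7 8]
Step 4: flows [1->0,2->0,1->3,1->4,4->3] -> levels [10 6 8 9 8]
Step 5: flows [0->1,0->2,3->1,4->1,3->4] -> levels [8 9 9 7 8]
  -> period-2 cycle: step 5 state = step 3 state; never stabilizes
  -> state at step 30: (30-3) mod 2 = 1, same as step 4 -> [10 6 8 9 8]

Answer: 10 6 8 9 8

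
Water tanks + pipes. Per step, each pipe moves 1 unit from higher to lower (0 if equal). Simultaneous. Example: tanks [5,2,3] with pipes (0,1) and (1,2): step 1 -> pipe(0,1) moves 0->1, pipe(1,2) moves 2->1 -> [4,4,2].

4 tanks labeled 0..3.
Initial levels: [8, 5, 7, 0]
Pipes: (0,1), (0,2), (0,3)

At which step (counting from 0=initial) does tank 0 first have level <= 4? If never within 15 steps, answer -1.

Answer: 5

Derivation:
Step 1: flows [0->1,0->2,0->3] -> levels [5 6 8 1]
Step 2: flows [1->0,2->0,0->3] -> levels [6 5 7 2]
Step 3: flows [0->1,2->0,0->3] -> levels [5 6 6 3]
Step 4: flows [1->0,2->0,0->3] -> levels [6 5 5 4]
Step 5: flows [0->1,0->2,0->3] -> levels [3 6 6 5]
Tank 0 first reaches <=4 at step 5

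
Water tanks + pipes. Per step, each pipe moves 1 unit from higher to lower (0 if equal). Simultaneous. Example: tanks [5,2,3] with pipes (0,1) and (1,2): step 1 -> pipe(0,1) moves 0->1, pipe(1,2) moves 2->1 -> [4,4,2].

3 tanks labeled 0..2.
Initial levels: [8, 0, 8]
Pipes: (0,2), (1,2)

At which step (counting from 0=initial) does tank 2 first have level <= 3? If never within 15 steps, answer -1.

Answer: -1

Derivation:
Step 1: flows [0=2,2->1] -> levels [8 1 7]
Step 2: flows [0->2,2->1] -> levels [7 2 7]
Step 3: flows [0=2,2->1] -> levels [7 3 6]
Step 4: flows [0->2,2->1] -> levels [6 4 6]
Step 5: flows [0=2,2->1] -> levels [6 5 5]
Step 6: flows [0->2,1=2] -> levels [5 5 6]
Step 7: flows [2->0,2->1] -> levels [6 6 4]
Step 8: flows [0->2,1->2] -> levels [5 5 6]
  -> period-2 cycle (repeats step 6); tank 2 never drops to <=3
Tank 2 never reaches <=3 within 15 steps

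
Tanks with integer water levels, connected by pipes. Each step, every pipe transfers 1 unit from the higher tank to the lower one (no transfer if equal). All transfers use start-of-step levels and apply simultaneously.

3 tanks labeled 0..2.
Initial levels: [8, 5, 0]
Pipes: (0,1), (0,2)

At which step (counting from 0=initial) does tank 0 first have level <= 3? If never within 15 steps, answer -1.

Answer: 6

Derivation:
Step 1: flows [0->1,0->2] -> levels [6 6 1]
Step 2: flows [0=1,0->2] -> levels [5 6 2]
Step 3: flows [1->0,0->2] -> levels [5 5 3]
Step 4: flows [0=1,0->2] -> levels [4 5 4]
Step 5: flows [1->0,0=2] -> levels [5 4 4]
Step 6: flows [0->1,0->2] -> levels [3 5 5]
Tank 0 first reaches <=3 at step 6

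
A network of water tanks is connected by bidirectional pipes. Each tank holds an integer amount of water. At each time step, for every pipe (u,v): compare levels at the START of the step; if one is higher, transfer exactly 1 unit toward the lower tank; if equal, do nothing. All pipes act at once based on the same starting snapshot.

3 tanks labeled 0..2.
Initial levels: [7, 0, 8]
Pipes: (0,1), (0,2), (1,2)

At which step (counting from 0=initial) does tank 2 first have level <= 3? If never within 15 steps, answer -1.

Step 1: flows [0->1,2->0,2->1] -> levels [7 2 6]
Step 2: flows [0->1,0->2,2->1] -> levels [5 4 6]
Step 3: flows [0->1,2->0,2->1] -> levels [5 6 4]
Step 4: flows [1->0,0->2,1->2] -> levels [5 4 6]
  -> period-2 cycle (repeats step 2); tank 2 never drops to <=3
Tank 2 never reaches <=3 within 15 steps

Answer: -1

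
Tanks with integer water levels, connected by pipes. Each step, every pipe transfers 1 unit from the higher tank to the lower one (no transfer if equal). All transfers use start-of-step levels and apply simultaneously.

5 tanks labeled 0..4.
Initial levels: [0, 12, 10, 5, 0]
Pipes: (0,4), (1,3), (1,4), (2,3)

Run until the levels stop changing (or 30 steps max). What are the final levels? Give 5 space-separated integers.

Step 1: flows [0=4,1->3,1->4,2->3] -> levels [0 10 9 7 1]
Step 2: flows [4->0,1->3,1->4,2->3] -> levels [1 8 8 9 1]
Step 3: flows [0=4,3->1,1->4,3->2] -> levels [1 8 9 7 2]
Step 4: flows [4->0,1->3,1->4,2->3] -> levels [2 6 8 9 2]
Step 5: flows [0=4,3->1,1->4,3->2] -> levels [2 6 9 7 3]
Step 6: flows [4->0,3->1,1->4,2->3] -> levels [3 6 8 7 3]
Step 7: flows [0=4,3->1,1->4,2->3] -> levels [3 6 7 7 4]
Step 8: flows [4->0,3->1,1->4,2=3] -> levels [4 6 7 6 4]
Step 9: flows [0=4,1=3,1->4,2->3] -> levels [4 5 6 7 5]
Step 10: flows [4->0,3->1,1=4,3->2] -> levels [5 6 7 5 4]
Step 11: flows [0->4,1->3,1->4,2->3] -> levels [4 4 6 7 6]
Step 12: flows [4->0,3->1,4->1,3->2] -> levels [5 6 7 5 4]
  -> period-2 cycle: step 12 state = step 10 state; never stabilizes
  -> state at step 30: (30-10) mod 2 = 0, same as step 10 -> [5 6 7 5 4]

Answer: 5 6 7 5 4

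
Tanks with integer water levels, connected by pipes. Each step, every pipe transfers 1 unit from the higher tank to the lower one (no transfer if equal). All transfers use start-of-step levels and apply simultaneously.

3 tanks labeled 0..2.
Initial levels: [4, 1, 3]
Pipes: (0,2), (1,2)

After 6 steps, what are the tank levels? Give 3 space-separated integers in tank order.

Answer: 3 3 2

Derivation:
Step 1: flows [0->2,2->1] -> levels [3 2 3]
Step 2: flows [0=2,2->1] -> levels [3 3 2]
Step 3: flows [0->2,1->2] -> levels [2 2 4]
Step 4: flows [2->0,2->1] -> levels [3 3 2]
  -> period-2 cycle: step 4 state = step 2 state
  -> state at step 6: (6-2) mod 2 = 0, same as step 2 -> [3 3 2]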